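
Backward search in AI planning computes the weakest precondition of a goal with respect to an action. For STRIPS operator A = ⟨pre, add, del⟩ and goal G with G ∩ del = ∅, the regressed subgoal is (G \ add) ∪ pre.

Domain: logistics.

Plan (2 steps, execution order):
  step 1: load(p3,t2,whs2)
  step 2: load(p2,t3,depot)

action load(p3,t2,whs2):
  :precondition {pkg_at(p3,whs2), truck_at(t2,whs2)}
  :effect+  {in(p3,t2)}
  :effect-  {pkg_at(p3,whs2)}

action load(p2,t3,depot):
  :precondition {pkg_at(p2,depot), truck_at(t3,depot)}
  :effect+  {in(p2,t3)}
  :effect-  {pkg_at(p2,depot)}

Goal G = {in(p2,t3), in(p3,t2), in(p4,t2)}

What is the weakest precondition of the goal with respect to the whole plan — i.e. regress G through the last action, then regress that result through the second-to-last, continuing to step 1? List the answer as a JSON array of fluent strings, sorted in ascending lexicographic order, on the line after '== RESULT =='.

Regress step by step:
  through step 2 (load(p2,t3,depot)): drop {in(p2,t3)}, keep {in(p3,t2), in(p4,t2)}, require {pkg_at(p2,depot), truck_at(t3,depot)}
    → {in(p3,t2), in(p4,t2), pkg_at(p2,depot), truck_at(t3,depot)}
  through step 1 (load(p3,t2,whs2)): drop {in(p3,t2)}, keep {in(p4,t2), pkg_at(p2,depot), truck_at(t3,depot)}, require {pkg_at(p3,whs2), truck_at(t2,whs2)}
    → {in(p4,t2), pkg_at(p2,depot), pkg_at(p3,whs2), truck_at(t2,whs2), truck_at(t3,depot)}

== RESULT ==
["in(p4,t2)", "pkg_at(p2,depot)", "pkg_at(p3,whs2)", "truck_at(t2,whs2)", "truck_at(t3,depot)"]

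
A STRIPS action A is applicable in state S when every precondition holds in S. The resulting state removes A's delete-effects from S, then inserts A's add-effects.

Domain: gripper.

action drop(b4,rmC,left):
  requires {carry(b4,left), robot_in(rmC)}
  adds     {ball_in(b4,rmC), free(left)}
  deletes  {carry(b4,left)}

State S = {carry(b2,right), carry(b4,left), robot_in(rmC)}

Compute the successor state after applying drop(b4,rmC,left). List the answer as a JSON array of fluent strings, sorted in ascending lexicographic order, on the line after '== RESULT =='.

Progress:
  pre ⊆ S: {carry(b4,left), robot_in(rmC)} ⊆ S  — applicable
  S \ del = {carry(b2,right), robot_in(rmC)}
  ∪ add   = {ball_in(b4,rmC), carry(b2,right), free(left), robot_in(rmC)}

== RESULT ==
["ball_in(b4,rmC)", "carry(b2,right)", "free(left)", "robot_in(rmC)"]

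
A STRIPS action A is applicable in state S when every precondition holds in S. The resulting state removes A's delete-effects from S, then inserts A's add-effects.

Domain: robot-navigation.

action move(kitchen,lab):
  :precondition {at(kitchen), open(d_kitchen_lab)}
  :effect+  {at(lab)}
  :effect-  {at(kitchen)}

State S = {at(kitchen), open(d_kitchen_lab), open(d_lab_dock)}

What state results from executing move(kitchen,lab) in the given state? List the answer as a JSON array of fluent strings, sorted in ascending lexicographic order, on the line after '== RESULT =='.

Progress:
  pre ⊆ S: {at(kitchen), open(d_kitchen_lab)} ⊆ S  — applicable
  S \ del = {open(d_kitchen_lab), open(d_lab_dock)}
  ∪ add   = {at(lab), open(d_kitchen_lab), open(d_lab_dock)}

== RESULT ==
["at(lab)", "open(d_kitchen_lab)", "open(d_lab_dock)"]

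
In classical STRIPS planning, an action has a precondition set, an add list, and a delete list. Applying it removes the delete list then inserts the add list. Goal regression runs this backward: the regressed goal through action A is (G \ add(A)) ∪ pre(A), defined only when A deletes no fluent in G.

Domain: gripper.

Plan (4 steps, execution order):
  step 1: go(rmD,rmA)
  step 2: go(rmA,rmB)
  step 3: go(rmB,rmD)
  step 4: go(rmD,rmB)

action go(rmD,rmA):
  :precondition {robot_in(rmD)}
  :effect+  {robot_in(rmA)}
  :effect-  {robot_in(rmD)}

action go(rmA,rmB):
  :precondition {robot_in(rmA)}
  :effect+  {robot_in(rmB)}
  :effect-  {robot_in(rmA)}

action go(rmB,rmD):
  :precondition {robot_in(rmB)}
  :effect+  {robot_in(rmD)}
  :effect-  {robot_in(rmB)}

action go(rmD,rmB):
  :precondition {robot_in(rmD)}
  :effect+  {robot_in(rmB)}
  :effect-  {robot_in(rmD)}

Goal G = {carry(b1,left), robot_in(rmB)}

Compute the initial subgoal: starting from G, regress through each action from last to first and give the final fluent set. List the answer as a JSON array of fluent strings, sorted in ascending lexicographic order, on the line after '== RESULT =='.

Regress step by step:
  through step 4 (go(rmD,rmB)): drop {robot_in(rmB)}, keep {carry(b1,left)}, require {robot_in(rmD)}
    → {carry(b1,left), robot_in(rmD)}
  through step 3 (go(rmB,rmD)): drop {robot_in(rmD)}, keep {carry(b1,left)}, require {robot_in(rmB)}
    → {carry(b1,left), robot_in(rmB)}
  through step 2 (go(rmA,rmB)): drop {robot_in(rmB)}, keep {carry(b1,left)}, require {robot_in(rmA)}
    → {carry(b1,left), robot_in(rmA)}
  through step 1 (go(rmD,rmA)): drop {robot_in(rmA)}, keep {carry(b1,left)}, require {robot_in(rmD)}
    → {carry(b1,left), robot_in(rmD)}

== RESULT ==
["carry(b1,left)", "robot_in(rmD)"]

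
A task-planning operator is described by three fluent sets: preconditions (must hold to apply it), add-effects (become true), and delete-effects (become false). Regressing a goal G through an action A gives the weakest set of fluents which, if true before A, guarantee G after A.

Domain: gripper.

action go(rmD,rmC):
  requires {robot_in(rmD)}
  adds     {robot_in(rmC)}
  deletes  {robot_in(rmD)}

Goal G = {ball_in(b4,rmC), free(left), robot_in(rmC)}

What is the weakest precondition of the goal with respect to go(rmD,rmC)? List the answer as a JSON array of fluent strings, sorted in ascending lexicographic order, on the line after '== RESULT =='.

Compute (G \ add) ∪ pre:
  G ∩ del = {}  (empty — regression defined)
  G \ add = {ball_in(b4,rmC), free(left), robot_in(rmC)} \ {robot_in(rmC)} = {ball_in(b4,rmC), free(left)}
  ∪ pre   = {ball_in(b4,rmC), free(left)} ∪ {robot_in(rmD)}
          = {ball_in(b4,rmC), free(left), robot_in(rmD)}

== RESULT ==
["ball_in(b4,rmC)", "free(left)", "robot_in(rmD)"]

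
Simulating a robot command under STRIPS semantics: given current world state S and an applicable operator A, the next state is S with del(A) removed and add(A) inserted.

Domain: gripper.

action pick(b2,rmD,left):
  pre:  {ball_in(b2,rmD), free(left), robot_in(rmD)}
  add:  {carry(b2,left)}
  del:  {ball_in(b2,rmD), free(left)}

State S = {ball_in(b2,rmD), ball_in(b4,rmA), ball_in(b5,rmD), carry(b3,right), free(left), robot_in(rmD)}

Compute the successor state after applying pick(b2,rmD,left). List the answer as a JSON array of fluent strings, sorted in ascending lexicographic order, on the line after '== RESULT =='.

Compute (S \ del) ∪ add:
  pre ⊆ S: {ball_in(b2,rmD), free(left), robot_in(rmD)} ⊆ S  — applicable
  S \ del = {ball_in(b4,rmA), ball_in(b5,rmD), carry(b3,right), robot_in(rmD)}
  ∪ add   = {ball_in(b4,rmA), ball_in(b5,rmD), carry(b2,left), carry(b3,right), robot_in(rmD)}

== RESULT ==
["ball_in(b4,rmA)", "ball_in(b5,rmD)", "carry(b2,left)", "carry(b3,right)", "robot_in(rmD)"]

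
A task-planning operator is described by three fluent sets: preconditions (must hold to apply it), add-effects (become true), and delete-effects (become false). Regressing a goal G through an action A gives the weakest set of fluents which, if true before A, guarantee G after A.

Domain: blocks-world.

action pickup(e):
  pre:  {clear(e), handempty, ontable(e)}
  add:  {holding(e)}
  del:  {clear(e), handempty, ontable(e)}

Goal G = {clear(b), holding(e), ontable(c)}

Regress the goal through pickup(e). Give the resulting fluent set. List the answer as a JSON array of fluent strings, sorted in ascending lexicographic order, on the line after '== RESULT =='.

Compute (G \ add) ∪ pre:
  G ∩ del = {}  (empty — regression defined)
  G \ add = {clear(b), holding(e), ontable(c)} \ {holding(e)} = {clear(b), ontable(c)}
  ∪ pre   = {clear(b), ontable(c)} ∪ {clear(e), handempty, ontable(e)}
          = {clear(b), clear(e), handempty, ontable(c), ontable(e)}

== RESULT ==
["clear(b)", "clear(e)", "handempty", "ontable(c)", "ontable(e)"]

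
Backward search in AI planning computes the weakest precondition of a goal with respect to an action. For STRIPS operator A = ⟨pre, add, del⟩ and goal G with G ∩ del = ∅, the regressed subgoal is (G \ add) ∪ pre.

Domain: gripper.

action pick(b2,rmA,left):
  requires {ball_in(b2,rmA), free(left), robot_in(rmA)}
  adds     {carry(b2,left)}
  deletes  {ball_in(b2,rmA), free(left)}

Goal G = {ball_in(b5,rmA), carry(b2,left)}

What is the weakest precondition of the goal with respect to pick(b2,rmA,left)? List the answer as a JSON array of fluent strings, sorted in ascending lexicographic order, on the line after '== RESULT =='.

Compute (G \ add) ∪ pre:
  G ∩ del = {}  (empty — regression defined)
  G \ add = {ball_in(b5,rmA), carry(b2,left)} \ {carry(b2,left)} = {ball_in(b5,rmA)}
  ∪ pre   = {ball_in(b5,rmA)} ∪ {ball_in(b2,rmA), free(left), robot_in(rmA)}
          = {ball_in(b2,rmA), ball_in(b5,rmA), free(left), robot_in(rmA)}

== RESULT ==
["ball_in(b2,rmA)", "ball_in(b5,rmA)", "free(left)", "robot_in(rmA)"]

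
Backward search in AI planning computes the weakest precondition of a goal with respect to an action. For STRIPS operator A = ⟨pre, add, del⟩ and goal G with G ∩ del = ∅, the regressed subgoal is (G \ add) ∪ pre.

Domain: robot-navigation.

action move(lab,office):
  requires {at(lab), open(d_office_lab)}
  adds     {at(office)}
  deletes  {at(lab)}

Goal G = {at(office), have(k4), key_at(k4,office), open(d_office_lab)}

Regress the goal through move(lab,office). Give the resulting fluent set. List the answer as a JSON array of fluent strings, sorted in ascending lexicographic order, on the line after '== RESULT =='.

Regress:
  G ∩ del = {}  (empty — regression defined)
  G \ add = {at(office), have(k4), key_at(k4,office), open(d_office_lab)} \ {at(office)} = {have(k4), key_at(k4,office), open(d_office_lab)}
  ∪ pre   = {have(k4), key_at(k4,office), open(d_office_lab)} ∪ {at(lab), open(d_office_lab)}
          = {at(lab), have(k4), key_at(k4,office), open(d_office_lab)}

== RESULT ==
["at(lab)", "have(k4)", "key_at(k4,office)", "open(d_office_lab)"]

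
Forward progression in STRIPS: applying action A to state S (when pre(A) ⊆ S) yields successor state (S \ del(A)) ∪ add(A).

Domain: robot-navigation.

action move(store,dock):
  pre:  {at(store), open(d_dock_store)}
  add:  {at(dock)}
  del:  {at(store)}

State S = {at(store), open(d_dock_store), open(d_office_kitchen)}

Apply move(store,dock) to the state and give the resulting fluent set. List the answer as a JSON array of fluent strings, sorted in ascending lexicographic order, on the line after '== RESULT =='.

Compute (S \ del) ∪ add:
  pre ⊆ S: {at(store), open(d_dock_store)} ⊆ S  — applicable
  S \ del = {open(d_dock_store), open(d_office_kitchen)}
  ∪ add   = {at(dock), open(d_dock_store), open(d_office_kitchen)}

== RESULT ==
["at(dock)", "open(d_dock_store)", "open(d_office_kitchen)"]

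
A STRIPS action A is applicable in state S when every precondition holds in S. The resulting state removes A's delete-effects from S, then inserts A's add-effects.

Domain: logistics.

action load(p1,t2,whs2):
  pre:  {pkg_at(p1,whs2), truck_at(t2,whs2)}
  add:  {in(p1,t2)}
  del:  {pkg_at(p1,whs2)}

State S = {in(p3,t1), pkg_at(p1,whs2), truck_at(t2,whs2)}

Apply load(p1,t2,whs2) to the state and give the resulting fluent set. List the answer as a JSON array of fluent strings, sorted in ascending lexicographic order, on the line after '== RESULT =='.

Progress:
  pre ⊆ S: {pkg_at(p1,whs2), truck_at(t2,whs2)} ⊆ S  — applicable
  S \ del = {in(p3,t1), truck_at(t2,whs2)}
  ∪ add   = {in(p1,t2), in(p3,t1), truck_at(t2,whs2)}

== RESULT ==
["in(p1,t2)", "in(p3,t1)", "truck_at(t2,whs2)"]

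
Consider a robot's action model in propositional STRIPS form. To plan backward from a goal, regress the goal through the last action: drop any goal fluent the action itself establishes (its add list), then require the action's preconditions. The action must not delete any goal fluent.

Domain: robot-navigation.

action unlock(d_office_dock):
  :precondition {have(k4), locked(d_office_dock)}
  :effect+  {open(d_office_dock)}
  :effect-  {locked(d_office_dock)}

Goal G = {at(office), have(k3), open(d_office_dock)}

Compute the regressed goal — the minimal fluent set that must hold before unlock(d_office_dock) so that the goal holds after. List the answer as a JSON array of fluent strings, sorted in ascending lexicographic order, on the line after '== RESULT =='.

Compute (G \ add) ∪ pre:
  G ∩ del = {}  (empty — regression defined)
  G \ add = {at(office), have(k3), open(d_office_dock)} \ {open(d_office_dock)} = {at(office), have(k3)}
  ∪ pre   = {at(office), have(k3)} ∪ {have(k4), locked(d_office_dock)}
          = {at(office), have(k3), have(k4), locked(d_office_dock)}

== RESULT ==
["at(office)", "have(k3)", "have(k4)", "locked(d_office_dock)"]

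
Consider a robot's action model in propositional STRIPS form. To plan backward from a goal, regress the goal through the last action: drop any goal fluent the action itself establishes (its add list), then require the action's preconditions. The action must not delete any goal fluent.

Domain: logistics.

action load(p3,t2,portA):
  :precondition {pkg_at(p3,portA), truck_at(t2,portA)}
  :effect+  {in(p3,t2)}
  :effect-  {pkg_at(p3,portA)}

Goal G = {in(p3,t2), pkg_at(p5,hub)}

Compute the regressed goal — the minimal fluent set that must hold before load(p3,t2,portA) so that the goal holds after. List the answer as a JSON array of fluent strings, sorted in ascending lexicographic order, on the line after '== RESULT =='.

Regress:
  G ∩ del = {}  (empty — regression defined)
  G \ add = {in(p3,t2), pkg_at(p5,hub)} \ {in(p3,t2)} = {pkg_at(p5,hub)}
  ∪ pre   = {pkg_at(p5,hub)} ∪ {pkg_at(p3,portA), truck_at(t2,portA)}
          = {pkg_at(p3,portA), pkg_at(p5,hub), truck_at(t2,portA)}

== RESULT ==
["pkg_at(p3,portA)", "pkg_at(p5,hub)", "truck_at(t2,portA)"]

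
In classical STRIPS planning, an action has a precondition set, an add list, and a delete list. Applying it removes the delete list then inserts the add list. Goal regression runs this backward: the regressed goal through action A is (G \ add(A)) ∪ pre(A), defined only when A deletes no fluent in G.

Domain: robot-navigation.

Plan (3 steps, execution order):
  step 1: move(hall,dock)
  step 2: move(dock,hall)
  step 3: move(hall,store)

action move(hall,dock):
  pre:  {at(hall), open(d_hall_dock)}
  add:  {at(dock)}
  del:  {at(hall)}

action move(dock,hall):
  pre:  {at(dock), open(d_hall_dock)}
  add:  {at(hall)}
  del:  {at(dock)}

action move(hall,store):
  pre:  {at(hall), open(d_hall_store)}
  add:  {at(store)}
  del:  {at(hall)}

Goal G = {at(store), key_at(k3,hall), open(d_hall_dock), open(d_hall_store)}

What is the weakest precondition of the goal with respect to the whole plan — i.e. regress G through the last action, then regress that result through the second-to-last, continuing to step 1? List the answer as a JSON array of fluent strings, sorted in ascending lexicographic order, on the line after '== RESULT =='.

Work backward from the goal:
  through step 3 (move(hall,store)): drop {at(store)}, keep {key_at(k3,hall), open(d_hall_dock), open(d_hall_store)}, require {at(hall), open(d_hall_store)}
    → {at(hall), key_at(k3,hall), open(d_hall_dock), open(d_hall_store)}
  through step 2 (move(dock,hall)): drop {at(hall)}, keep {key_at(k3,hall), open(d_hall_dock), open(d_hall_store)}, require {at(dock), open(d_hall_dock)}
    → {at(dock), key_at(k3,hall), open(d_hall_dock), open(d_hall_store)}
  through step 1 (move(hall,dock)): drop {at(dock)}, keep {key_at(k3,hall), open(d_hall_dock), open(d_hall_store)}, require {at(hall), open(d_hall_dock)}
    → {at(hall), key_at(k3,hall), open(d_hall_dock), open(d_hall_store)}

== RESULT ==
["at(hall)", "key_at(k3,hall)", "open(d_hall_dock)", "open(d_hall_store)"]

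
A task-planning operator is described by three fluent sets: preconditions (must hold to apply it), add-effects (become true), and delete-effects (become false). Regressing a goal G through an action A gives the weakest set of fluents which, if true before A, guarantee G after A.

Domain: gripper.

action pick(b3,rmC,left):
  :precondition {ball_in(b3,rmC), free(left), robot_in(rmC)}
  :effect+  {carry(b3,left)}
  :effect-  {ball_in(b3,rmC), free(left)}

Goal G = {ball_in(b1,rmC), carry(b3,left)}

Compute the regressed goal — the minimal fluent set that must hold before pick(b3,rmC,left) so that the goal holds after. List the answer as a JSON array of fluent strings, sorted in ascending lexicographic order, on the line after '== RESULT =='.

Compute (G \ add) ∪ pre:
  G ∩ del = {}  (empty — regression defined)
  G \ add = {ball_in(b1,rmC), carry(b3,left)} \ {carry(b3,left)} = {ball_in(b1,rmC)}
  ∪ pre   = {ball_in(b1,rmC)} ∪ {ball_in(b3,rmC), free(left), robot_in(rmC)}
          = {ball_in(b1,rmC), ball_in(b3,rmC), free(left), robot_in(rmC)}

== RESULT ==
["ball_in(b1,rmC)", "ball_in(b3,rmC)", "free(left)", "robot_in(rmC)"]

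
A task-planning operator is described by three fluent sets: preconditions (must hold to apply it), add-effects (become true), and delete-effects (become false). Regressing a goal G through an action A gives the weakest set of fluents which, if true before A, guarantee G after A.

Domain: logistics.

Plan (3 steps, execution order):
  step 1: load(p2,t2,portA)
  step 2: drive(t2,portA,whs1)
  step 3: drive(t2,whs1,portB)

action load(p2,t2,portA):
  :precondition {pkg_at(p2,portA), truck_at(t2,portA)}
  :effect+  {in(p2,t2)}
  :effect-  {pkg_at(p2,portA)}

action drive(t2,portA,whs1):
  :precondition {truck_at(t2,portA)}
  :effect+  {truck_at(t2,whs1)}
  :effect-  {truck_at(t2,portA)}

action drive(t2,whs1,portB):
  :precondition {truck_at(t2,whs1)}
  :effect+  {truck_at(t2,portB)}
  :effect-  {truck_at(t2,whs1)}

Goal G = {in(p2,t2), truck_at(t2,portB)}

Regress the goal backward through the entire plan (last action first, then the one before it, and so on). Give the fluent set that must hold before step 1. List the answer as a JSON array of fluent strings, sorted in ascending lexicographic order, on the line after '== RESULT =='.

Work backward from the goal:
  through step 3 (drive(t2,whs1,portB)): drop {truck_at(t2,portB)}, keep {in(p2,t2)}, require {truck_at(t2,whs1)}
    → {in(p2,t2), truck_at(t2,whs1)}
  through step 2 (drive(t2,portA,whs1)): drop {truck_at(t2,whs1)}, keep {in(p2,t2)}, require {truck_at(t2,portA)}
    → {in(p2,t2), truck_at(t2,portA)}
  through step 1 (load(p2,t2,portA)): drop {in(p2,t2)}, keep {truck_at(t2,portA)}, require {pkg_at(p2,portA), truck_at(t2,portA)}
    → {pkg_at(p2,portA), truck_at(t2,portA)}

== RESULT ==
["pkg_at(p2,portA)", "truck_at(t2,portA)"]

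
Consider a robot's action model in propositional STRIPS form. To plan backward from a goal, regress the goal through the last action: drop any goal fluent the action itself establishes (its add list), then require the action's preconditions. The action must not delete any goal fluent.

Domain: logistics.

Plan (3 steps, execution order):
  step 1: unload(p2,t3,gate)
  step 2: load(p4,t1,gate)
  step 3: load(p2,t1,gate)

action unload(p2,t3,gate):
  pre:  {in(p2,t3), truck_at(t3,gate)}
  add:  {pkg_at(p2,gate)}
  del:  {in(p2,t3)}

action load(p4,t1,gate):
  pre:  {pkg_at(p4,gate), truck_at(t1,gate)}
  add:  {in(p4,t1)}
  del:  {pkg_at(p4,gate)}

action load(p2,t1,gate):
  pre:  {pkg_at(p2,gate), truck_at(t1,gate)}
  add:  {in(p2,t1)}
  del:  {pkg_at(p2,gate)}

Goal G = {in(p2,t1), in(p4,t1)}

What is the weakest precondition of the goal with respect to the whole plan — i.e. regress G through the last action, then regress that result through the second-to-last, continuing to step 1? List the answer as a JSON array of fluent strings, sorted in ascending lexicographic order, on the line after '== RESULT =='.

Work backward from the goal:
  through step 3 (load(p2,t1,gate)): drop {in(p2,t1)}, keep {in(p4,t1)}, require {pkg_at(p2,gate), truck_at(t1,gate)}
    → {in(p4,t1), pkg_at(p2,gate), truck_at(t1,gate)}
  through step 2 (load(p4,t1,gate)): drop {in(p4,t1)}, keep {pkg_at(p2,gate), truck_at(t1,gate)}, require {pkg_at(p4,gate), truck_at(t1,gate)}
    → {pkg_at(p2,gate), pkg_at(p4,gate), truck_at(t1,gate)}
  through step 1 (unload(p2,t3,gate)): drop {pkg_at(p2,gate)}, keep {pkg_at(p4,gate), truck_at(t1,gate)}, require {in(p2,t3), truck_at(t3,gate)}
    → {in(p2,t3), pkg_at(p4,gate), truck_at(t1,gate), truck_at(t3,gate)}

== RESULT ==
["in(p2,t3)", "pkg_at(p4,gate)", "truck_at(t1,gate)", "truck_at(t3,gate)"]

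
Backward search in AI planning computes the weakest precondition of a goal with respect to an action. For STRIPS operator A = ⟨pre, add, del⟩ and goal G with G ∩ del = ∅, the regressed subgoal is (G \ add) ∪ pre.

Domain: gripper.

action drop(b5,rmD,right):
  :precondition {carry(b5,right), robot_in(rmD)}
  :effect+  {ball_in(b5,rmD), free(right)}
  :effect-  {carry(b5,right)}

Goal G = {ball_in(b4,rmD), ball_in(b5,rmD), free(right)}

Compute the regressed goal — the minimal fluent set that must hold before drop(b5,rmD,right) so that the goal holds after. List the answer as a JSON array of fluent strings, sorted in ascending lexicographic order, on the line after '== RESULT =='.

Compute (G \ add) ∪ pre:
  G ∩ del = {}  (empty — regression defined)
  G \ add = {ball_in(b4,rmD), ball_in(b5,rmD), free(right)} \ {ball_in(b5,rmD), free(right)} = {ball_in(b4,rmD)}
  ∪ pre   = {ball_in(b4,rmD)} ∪ {carry(b5,right), robot_in(rmD)}
          = {ball_in(b4,rmD), carry(b5,right), robot_in(rmD)}

== RESULT ==
["ball_in(b4,rmD)", "carry(b5,right)", "robot_in(rmD)"]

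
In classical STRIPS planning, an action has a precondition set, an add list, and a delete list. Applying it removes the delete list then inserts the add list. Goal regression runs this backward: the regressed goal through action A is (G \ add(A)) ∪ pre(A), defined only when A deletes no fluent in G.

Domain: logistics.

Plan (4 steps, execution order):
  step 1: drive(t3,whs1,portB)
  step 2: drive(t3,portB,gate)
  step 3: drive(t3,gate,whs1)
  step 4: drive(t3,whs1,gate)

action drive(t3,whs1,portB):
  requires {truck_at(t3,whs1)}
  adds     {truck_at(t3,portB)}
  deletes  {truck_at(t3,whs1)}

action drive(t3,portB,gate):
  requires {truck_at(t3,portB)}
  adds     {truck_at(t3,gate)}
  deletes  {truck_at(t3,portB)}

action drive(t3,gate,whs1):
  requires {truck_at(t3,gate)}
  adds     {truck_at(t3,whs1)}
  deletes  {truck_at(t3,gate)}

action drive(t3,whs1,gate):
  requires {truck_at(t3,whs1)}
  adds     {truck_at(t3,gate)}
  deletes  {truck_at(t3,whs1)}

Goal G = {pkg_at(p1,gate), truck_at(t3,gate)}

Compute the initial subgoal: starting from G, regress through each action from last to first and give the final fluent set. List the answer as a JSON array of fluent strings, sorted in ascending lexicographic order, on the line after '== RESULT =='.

Regress step by step:
  through step 4 (drive(t3,whs1,gate)): drop {truck_at(t3,gate)}, keep {pkg_at(p1,gate)}, require {truck_at(t3,whs1)}
    → {pkg_at(p1,gate), truck_at(t3,whs1)}
  through step 3 (drive(t3,gate,whs1)): drop {truck_at(t3,whs1)}, keep {pkg_at(p1,gate)}, require {truck_at(t3,gate)}
    → {pkg_at(p1,gate), truck_at(t3,gate)}
  through step 2 (drive(t3,portB,gate)): drop {truck_at(t3,gate)}, keep {pkg_at(p1,gate)}, require {truck_at(t3,portB)}
    → {pkg_at(p1,gate), truck_at(t3,portB)}
  through step 1 (drive(t3,whs1,portB)): drop {truck_at(t3,portB)}, keep {pkg_at(p1,gate)}, require {truck_at(t3,whs1)}
    → {pkg_at(p1,gate), truck_at(t3,whs1)}

== RESULT ==
["pkg_at(p1,gate)", "truck_at(t3,whs1)"]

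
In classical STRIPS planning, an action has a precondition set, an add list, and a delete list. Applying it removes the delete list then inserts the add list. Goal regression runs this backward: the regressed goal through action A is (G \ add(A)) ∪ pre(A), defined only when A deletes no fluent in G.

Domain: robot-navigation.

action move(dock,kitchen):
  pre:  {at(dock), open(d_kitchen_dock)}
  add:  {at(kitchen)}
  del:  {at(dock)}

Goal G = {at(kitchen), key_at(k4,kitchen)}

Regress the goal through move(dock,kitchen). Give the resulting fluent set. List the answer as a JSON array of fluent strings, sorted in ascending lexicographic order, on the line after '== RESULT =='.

Regress:
  G ∩ del = {}  (empty — regression defined)
  G \ add = {at(kitchen), key_at(k4,kitchen)} \ {at(kitchen)} = {key_at(k4,kitchen)}
  ∪ pre   = {key_at(k4,kitchen)} ∪ {at(dock), open(d_kitchen_dock)}
          = {at(dock), key_at(k4,kitchen), open(d_kitchen_dock)}

== RESULT ==
["at(dock)", "key_at(k4,kitchen)", "open(d_kitchen_dock)"]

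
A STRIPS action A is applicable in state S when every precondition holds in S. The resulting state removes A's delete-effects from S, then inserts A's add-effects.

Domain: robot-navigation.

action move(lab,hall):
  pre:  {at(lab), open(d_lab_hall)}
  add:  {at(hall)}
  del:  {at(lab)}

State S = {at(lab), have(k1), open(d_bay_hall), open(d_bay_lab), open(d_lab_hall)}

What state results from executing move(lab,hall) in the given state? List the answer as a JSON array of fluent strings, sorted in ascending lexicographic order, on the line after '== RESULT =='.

Compute (S \ del) ∪ add:
  pre ⊆ S: {at(lab), open(d_lab_hall)} ⊆ S  — applicable
  S \ del = {have(k1), open(d_bay_hall), open(d_bay_lab), open(d_lab_hall)}
  ∪ add   = {at(hall), have(k1), open(d_bay_hall), open(d_bay_lab), open(d_lab_hall)}

== RESULT ==
["at(hall)", "have(k1)", "open(d_bay_hall)", "open(d_bay_lab)", "open(d_lab_hall)"]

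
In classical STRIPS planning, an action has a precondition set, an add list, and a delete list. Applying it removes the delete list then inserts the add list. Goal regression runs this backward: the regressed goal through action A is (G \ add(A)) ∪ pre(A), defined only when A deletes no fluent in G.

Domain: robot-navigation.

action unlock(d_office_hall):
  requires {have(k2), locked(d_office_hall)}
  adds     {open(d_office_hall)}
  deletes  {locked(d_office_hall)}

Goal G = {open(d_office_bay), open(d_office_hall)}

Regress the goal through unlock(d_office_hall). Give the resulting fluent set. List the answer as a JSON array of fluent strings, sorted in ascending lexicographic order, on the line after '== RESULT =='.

Compute (G \ add) ∪ pre:
  G ∩ del = {}  (empty — regression defined)
  G \ add = {open(d_office_bay), open(d_office_hall)} \ {open(d_office_hall)} = {open(d_office_bay)}
  ∪ pre   = {open(d_office_bay)} ∪ {have(k2), locked(d_office_hall)}
          = {have(k2), locked(d_office_hall), open(d_office_bay)}

== RESULT ==
["have(k2)", "locked(d_office_hall)", "open(d_office_bay)"]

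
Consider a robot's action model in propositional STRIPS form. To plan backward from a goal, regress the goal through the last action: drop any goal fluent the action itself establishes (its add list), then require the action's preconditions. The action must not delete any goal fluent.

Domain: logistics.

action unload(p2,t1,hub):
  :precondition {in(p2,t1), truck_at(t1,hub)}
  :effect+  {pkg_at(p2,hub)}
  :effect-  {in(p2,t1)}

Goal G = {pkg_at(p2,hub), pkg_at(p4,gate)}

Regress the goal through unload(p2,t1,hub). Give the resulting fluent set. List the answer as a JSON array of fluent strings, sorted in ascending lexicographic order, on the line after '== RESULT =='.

Regress:
  G ∩ del = {}  (empty — regression defined)
  G \ add = {pkg_at(p2,hub), pkg_at(p4,gate)} \ {pkg_at(p2,hub)} = {pkg_at(p4,gate)}
  ∪ pre   = {pkg_at(p4,gate)} ∪ {in(p2,t1), truck_at(t1,hub)}
          = {in(p2,t1), pkg_at(p4,gate), truck_at(t1,hub)}

== RESULT ==
["in(p2,t1)", "pkg_at(p4,gate)", "truck_at(t1,hub)"]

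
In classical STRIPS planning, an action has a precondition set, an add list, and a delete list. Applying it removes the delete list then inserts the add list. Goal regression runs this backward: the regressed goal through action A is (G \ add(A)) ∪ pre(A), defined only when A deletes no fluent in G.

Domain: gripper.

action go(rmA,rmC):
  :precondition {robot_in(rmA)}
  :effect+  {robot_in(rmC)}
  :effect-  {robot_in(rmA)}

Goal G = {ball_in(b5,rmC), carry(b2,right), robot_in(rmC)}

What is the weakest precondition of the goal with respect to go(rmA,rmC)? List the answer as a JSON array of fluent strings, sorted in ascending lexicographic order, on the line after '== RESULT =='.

Compute (G \ add) ∪ pre:
  G ∩ del = {}  (empty — regression defined)
  G \ add = {ball_in(b5,rmC), carry(b2,right), robot_in(rmC)} \ {robot_in(rmC)} = {ball_in(b5,rmC), carry(b2,right)}
  ∪ pre   = {ball_in(b5,rmC), carry(b2,right)} ∪ {robot_in(rmA)}
          = {ball_in(b5,rmC), carry(b2,right), robot_in(rmA)}

== RESULT ==
["ball_in(b5,rmC)", "carry(b2,right)", "robot_in(rmA)"]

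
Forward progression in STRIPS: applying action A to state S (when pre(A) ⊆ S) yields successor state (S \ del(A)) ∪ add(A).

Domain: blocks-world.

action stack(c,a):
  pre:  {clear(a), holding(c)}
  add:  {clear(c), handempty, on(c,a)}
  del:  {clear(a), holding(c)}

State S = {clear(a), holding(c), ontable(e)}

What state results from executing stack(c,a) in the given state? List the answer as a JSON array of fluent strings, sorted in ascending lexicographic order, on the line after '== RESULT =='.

Compute (S \ del) ∪ add:
  pre ⊆ S: {clear(a), holding(c)} ⊆ S  — applicable
  S \ del = {ontable(e)}
  ∪ add   = {clear(c), handempty, on(c,a), ontable(e)}

== RESULT ==
["clear(c)", "handempty", "on(c,a)", "ontable(e)"]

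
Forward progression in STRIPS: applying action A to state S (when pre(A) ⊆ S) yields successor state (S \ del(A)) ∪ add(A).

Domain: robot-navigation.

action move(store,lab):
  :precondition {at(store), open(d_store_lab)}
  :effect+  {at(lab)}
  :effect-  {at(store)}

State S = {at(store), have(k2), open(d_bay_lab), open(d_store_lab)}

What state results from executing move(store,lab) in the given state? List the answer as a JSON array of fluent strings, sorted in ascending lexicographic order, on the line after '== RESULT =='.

Compute (S \ del) ∪ add:
  pre ⊆ S: {at(store), open(d_store_lab)} ⊆ S  — applicable
  S \ del = {have(k2), open(d_bay_lab), open(d_store_lab)}
  ∪ add   = {at(lab), have(k2), open(d_bay_lab), open(d_store_lab)}

== RESULT ==
["at(lab)", "have(k2)", "open(d_bay_lab)", "open(d_store_lab)"]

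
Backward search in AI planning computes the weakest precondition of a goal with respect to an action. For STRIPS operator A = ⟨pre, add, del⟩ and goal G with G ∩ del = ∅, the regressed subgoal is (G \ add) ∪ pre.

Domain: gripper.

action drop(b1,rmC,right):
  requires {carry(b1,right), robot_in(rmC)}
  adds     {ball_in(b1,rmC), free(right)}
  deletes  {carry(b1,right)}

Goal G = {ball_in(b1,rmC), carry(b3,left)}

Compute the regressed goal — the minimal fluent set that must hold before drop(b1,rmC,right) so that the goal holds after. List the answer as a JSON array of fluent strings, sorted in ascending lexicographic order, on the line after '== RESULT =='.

Compute (G \ add) ∪ pre:
  G ∩ del = {}  (empty — regression defined)
  G \ add = {ball_in(b1,rmC), carry(b3,left)} \ {ball_in(b1,rmC), free(right)} = {carry(b3,left)}
  ∪ pre   = {carry(b3,left)} ∪ {carry(b1,right), robot_in(rmC)}
          = {carry(b1,right), carry(b3,left), robot_in(rmC)}

== RESULT ==
["carry(b1,right)", "carry(b3,left)", "robot_in(rmC)"]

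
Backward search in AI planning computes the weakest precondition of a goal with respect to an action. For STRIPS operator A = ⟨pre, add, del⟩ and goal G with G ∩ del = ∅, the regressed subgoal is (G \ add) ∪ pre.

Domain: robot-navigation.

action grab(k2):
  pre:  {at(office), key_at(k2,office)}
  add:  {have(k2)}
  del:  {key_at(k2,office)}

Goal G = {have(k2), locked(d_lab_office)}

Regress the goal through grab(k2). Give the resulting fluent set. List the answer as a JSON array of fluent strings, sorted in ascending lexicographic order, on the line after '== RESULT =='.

Regress:
  G ∩ del = {}  (empty — regression defined)
  G \ add = {have(k2), locked(d_lab_office)} \ {have(k2)} = {locked(d_lab_office)}
  ∪ pre   = {locked(d_lab_office)} ∪ {at(office), key_at(k2,office)}
          = {at(office), key_at(k2,office), locked(d_lab_office)}

== RESULT ==
["at(office)", "key_at(k2,office)", "locked(d_lab_office)"]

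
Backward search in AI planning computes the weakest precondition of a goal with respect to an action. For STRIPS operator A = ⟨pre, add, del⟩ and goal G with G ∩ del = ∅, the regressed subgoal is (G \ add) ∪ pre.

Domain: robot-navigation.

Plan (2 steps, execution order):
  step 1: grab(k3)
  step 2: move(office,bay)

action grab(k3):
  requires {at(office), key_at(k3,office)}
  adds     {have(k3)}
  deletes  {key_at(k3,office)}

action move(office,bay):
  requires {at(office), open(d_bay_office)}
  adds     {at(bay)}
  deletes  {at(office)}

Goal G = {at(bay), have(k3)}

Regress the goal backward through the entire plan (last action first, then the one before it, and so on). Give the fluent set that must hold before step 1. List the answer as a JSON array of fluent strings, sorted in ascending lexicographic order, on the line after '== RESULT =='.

Work backward from the goal:
  through step 2 (move(office,bay)): drop {at(bay)}, keep {have(k3)}, require {at(office), open(d_bay_office)}
    → {at(office), have(k3), open(d_bay_office)}
  through step 1 (grab(k3)): drop {have(k3)}, keep {at(office), open(d_bay_office)}, require {at(office), key_at(k3,office)}
    → {at(office), key_at(k3,office), open(d_bay_office)}

== RESULT ==
["at(office)", "key_at(k3,office)", "open(d_bay_office)"]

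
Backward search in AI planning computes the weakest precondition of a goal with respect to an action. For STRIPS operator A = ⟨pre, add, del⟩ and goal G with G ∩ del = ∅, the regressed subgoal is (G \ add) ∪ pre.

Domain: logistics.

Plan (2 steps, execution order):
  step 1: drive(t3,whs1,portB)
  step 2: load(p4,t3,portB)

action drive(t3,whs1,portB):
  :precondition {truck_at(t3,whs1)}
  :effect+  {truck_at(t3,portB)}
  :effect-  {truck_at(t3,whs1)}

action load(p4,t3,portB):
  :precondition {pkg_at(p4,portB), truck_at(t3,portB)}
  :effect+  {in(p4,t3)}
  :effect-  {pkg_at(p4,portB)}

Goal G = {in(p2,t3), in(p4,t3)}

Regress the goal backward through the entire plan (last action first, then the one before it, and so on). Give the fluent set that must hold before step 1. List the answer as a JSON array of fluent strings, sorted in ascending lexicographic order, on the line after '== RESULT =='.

Regress step by step:
  through step 2 (load(p4,t3,portB)): drop {in(p4,t3)}, keep {in(p2,t3)}, require {pkg_at(p4,portB), truck_at(t3,portB)}
    → {in(p2,t3), pkg_at(p4,portB), truck_at(t3,portB)}
  through step 1 (drive(t3,whs1,portB)): drop {truck_at(t3,portB)}, keep {in(p2,t3), pkg_at(p4,portB)}, require {truck_at(t3,whs1)}
    → {in(p2,t3), pkg_at(p4,portB), truck_at(t3,whs1)}

== RESULT ==
["in(p2,t3)", "pkg_at(p4,portB)", "truck_at(t3,whs1)"]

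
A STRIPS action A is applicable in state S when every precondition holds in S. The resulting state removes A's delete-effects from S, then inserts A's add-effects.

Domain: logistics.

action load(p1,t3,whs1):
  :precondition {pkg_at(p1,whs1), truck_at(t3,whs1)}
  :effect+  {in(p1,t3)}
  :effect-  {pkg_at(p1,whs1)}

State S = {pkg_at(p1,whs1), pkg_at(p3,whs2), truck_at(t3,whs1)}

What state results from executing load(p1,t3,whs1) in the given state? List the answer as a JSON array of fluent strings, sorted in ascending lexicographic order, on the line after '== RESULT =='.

Compute (S \ del) ∪ add:
  pre ⊆ S: {pkg_at(p1,whs1), truck_at(t3,whs1)} ⊆ S  — applicable
  S \ del = {pkg_at(p3,whs2), truck_at(t3,whs1)}
  ∪ add   = {in(p1,t3), pkg_at(p3,whs2), truck_at(t3,whs1)}

== RESULT ==
["in(p1,t3)", "pkg_at(p3,whs2)", "truck_at(t3,whs1)"]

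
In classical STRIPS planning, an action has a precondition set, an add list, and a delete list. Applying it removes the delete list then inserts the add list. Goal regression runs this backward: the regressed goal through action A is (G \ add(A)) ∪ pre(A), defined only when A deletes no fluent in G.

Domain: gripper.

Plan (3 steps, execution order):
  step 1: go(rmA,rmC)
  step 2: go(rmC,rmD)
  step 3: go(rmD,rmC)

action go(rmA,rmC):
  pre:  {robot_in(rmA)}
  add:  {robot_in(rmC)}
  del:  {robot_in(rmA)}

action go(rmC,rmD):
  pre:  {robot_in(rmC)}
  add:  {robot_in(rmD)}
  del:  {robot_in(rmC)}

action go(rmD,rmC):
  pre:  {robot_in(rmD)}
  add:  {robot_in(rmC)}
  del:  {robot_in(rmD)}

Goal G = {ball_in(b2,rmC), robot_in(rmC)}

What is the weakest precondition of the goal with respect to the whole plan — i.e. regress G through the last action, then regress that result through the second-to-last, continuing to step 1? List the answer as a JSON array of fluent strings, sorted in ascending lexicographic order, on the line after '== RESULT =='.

Work backward from the goal:
  through step 3 (go(rmD,rmC)): drop {robot_in(rmC)}, keep {ball_in(b2,rmC)}, require {robot_in(rmD)}
    → {ball_in(b2,rmC), robot_in(rmD)}
  through step 2 (go(rmC,rmD)): drop {robot_in(rmD)}, keep {ball_in(b2,rmC)}, require {robot_in(rmC)}
    → {ball_in(b2,rmC), robot_in(rmC)}
  through step 1 (go(rmA,rmC)): drop {robot_in(rmC)}, keep {ball_in(b2,rmC)}, require {robot_in(rmA)}
    → {ball_in(b2,rmC), robot_in(rmA)}

== RESULT ==
["ball_in(b2,rmC)", "robot_in(rmA)"]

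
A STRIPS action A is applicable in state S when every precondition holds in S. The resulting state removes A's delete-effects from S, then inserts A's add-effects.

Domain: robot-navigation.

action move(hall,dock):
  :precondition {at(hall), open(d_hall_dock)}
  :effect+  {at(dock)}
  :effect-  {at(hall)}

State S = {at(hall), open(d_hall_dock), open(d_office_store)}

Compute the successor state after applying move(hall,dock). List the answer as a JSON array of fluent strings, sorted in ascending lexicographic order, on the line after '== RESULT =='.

Compute (S \ del) ∪ add:
  pre ⊆ S: {at(hall), open(d_hall_dock)} ⊆ S  — applicable
  S \ del = {open(d_hall_dock), open(d_office_store)}
  ∪ add   = {at(dock), open(d_hall_dock), open(d_office_store)}

== RESULT ==
["at(dock)", "open(d_hall_dock)", "open(d_office_store)"]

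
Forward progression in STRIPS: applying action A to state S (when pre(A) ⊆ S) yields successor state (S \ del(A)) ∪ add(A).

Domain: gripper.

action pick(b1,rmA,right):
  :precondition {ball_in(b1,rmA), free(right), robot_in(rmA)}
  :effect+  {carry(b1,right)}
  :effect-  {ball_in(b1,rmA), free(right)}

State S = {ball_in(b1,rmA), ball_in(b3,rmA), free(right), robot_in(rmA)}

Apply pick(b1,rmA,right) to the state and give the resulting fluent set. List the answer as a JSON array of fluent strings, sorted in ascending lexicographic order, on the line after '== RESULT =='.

Progress:
  pre ⊆ S: {ball_in(b1,rmA), free(right), robot_in(rmA)} ⊆ S  — applicable
  S \ del = {ball_in(b3,rmA), robot_in(rmA)}
  ∪ add   = {ball_in(b3,rmA), carry(b1,right), robot_in(rmA)}

== RESULT ==
["ball_in(b3,rmA)", "carry(b1,right)", "robot_in(rmA)"]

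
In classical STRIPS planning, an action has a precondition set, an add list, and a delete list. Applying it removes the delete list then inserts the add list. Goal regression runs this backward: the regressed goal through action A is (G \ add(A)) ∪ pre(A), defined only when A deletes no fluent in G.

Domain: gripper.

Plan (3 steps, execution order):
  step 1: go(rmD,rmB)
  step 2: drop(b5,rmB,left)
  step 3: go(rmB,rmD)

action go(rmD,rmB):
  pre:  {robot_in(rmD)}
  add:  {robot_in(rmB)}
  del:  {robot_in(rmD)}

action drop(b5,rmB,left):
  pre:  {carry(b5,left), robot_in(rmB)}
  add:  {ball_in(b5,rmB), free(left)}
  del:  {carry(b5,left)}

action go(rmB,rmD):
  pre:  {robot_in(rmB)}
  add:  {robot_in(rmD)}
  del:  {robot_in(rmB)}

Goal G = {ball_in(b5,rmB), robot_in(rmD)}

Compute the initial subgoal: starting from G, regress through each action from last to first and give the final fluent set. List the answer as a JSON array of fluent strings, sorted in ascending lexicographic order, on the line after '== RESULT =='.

Work backward from the goal:
  through step 3 (go(rmB,rmD)): drop {robot_in(rmD)}, keep {ball_in(b5,rmB)}, require {robot_in(rmB)}
    → {ball_in(b5,rmB), robot_in(rmB)}
  through step 2 (drop(b5,rmB,left)): drop {ball_in(b5,rmB)}, keep {robot_in(rmB)}, require {carry(b5,left), robot_in(rmB)}
    → {carry(b5,left), robot_in(rmB)}
  through step 1 (go(rmD,rmB)): drop {robot_in(rmB)}, keep {carry(b5,left)}, require {robot_in(rmD)}
    → {carry(b5,left), robot_in(rmD)}

== RESULT ==
["carry(b5,left)", "robot_in(rmD)"]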